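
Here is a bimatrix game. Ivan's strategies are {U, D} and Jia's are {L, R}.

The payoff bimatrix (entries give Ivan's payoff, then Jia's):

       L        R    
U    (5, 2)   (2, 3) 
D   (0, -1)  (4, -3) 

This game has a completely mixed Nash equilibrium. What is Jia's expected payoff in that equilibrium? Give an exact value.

First find x, the probability Ivan plays U, from Jia's indifference between L and R: 2x − (1−x) = 3x − 3(1−x), giving x = 2/3.
Since Jia is indifferent in equilibrium, Jia's expected payoff equals the payoff from either column against (2/3, 1/3). Using L: 2(2/3) − (1/3) = 1.

1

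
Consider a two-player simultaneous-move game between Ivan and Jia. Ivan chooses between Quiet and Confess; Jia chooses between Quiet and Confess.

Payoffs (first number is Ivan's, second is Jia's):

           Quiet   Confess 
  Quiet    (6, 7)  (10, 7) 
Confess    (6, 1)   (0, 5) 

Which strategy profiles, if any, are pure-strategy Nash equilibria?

(Quiet, Quiet): Ivan gets 6 ≥ 6 from Confess, and Jia gets 7 ≥ 7 from Confess — Nash equilibrium.
(Quiet, Confess): Ivan gets 10 ≥ 0 from Confess, and Jia gets 7 ≥ 7 from Quiet — Nash equilibrium.
(Confess, Quiet): Jia prefers Confess (5 > 1) — not an equilibrium.
(Confess, Confess): Ivan prefers Quiet (10 > 0) — not an equilibrium.

(Quiet, Quiet) and (Quiet, Confess)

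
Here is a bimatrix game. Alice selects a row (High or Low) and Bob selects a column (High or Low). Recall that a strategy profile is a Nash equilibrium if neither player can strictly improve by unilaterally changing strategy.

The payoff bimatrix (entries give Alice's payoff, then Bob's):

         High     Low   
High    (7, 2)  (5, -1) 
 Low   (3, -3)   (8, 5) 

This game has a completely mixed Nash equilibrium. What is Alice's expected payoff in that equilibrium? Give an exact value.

First find y, the probability Bob plays High, from Alice's indifference between High and Low: 7y + 5(1−y) = 3y + 8(1−y), giving y = 3/7.
Since Alice is indifferent in equilibrium, Alice's expected payoff equals the payoff from either row against (3/7, 4/7). Using High: 7(3/7) + 5(4/7) = 41/7.

41/7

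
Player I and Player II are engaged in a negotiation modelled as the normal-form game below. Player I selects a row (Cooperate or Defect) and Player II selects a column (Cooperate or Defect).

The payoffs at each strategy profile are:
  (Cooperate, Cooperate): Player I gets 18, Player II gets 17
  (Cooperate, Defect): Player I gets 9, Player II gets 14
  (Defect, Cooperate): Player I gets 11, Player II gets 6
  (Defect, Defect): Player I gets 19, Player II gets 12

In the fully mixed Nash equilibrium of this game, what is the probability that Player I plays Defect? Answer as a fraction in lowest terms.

1/3

Let r be the probability that Player I plays Cooperate. In a completely mixed equilibrium, Player II must be indifferent between Cooperate and Defect.
Player II's expected payoff from Cooperate is 17r + 6(1−r); from Defect it is 14r + 12(1−r).
Setting these equal: 11r + 6 = 2r + 12, so r = 2/3.
Therefore Player I plays Defect with probability 1 − 2/3 = 1/3.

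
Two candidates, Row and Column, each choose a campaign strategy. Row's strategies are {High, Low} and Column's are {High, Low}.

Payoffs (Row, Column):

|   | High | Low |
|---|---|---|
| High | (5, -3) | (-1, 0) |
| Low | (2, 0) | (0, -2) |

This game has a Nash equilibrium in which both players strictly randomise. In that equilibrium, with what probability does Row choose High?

Let x be the probability that Row plays High. In a completely mixed equilibrium, Column must be indifferent between High and Low.
Column's expected payoff from High is −3x; from Low it is −2(1−x).
Setting these equal: −3x = 2x − 2, so x = 2/5.

2/5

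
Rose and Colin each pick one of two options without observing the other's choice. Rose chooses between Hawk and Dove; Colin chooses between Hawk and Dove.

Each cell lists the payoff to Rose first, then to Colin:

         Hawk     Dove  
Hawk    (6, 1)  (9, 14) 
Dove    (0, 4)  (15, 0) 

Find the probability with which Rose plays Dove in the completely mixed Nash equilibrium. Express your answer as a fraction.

13/17

Let x be the probability that Rose plays Hawk. In a completely mixed equilibrium, Colin must be indifferent between Hawk and Dove.
Colin's expected payoff from Hawk is x + 4(1−x); from Dove it is 14x.
Setting these equal: −3x + 4 = 14x, so x = 4/17.
Therefore Rose plays Dove with probability 1 − 4/17 = 13/17.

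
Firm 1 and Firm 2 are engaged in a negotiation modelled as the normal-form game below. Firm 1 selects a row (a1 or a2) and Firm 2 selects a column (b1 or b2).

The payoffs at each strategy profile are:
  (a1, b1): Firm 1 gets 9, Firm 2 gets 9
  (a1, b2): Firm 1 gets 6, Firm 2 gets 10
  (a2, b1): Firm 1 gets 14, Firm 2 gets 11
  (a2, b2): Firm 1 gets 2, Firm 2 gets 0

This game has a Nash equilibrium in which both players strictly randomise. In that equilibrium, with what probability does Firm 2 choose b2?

5/9

Let y be the probability that Firm 2 plays b1. In a completely mixed equilibrium, Firm 1 must be indifferent between a1 and a2.
Firm 1's expected payoff from a1 is 9y + 6(1−y); from a2 it is 14y + 2(1−y).
Setting these equal: 3y + 6 = 12y + 2, so y = 4/9.
Therefore Firm 2 plays b2 with probability 1 − 4/9 = 5/9.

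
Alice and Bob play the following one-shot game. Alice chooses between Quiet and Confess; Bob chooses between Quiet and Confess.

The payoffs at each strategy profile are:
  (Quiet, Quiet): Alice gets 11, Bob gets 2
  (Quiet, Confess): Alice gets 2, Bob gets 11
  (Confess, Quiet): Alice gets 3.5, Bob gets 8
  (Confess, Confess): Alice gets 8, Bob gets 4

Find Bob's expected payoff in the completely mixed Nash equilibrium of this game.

First find p, the probability Alice plays Quiet, from Bob's indifference between Quiet and Confess: 2p + 8(1−p) = 11p + 4(1−p), giving p = 4/13.
Since Bob is indifferent in equilibrium, Bob's expected payoff equals the payoff from either column against (4/13, 9/13). Using Quiet: 2(4/13) + 8(9/13) = 80/13.

80/13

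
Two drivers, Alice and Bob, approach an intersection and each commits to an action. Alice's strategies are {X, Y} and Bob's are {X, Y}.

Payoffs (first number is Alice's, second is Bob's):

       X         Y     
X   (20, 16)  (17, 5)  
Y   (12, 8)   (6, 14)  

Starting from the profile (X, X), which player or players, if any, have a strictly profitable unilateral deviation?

Alice at (X, X) earns 20; deviating to Y yields 12 — not better.
Bob earns 16; deviating to Y yields 5 — not better.
Neither player can strictly improve; the profile is a Nash equilibrium.

Neither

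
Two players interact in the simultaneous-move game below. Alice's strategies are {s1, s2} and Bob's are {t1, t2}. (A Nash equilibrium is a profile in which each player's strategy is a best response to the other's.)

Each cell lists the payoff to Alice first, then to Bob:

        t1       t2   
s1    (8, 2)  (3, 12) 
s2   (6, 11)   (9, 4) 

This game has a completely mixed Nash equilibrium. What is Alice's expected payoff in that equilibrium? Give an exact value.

27/4

First find y, the probability Bob plays t1, from Alice's indifference between s1 and s2: 8y + 3(1−y) = 6y + 9(1−y), giving y = 3/4.
Since Alice is indifferent in equilibrium, Alice's expected payoff equals the payoff from either row against (3/4, 1/4). Using s1: 8(3/4) + 3(1/4) = 27/4.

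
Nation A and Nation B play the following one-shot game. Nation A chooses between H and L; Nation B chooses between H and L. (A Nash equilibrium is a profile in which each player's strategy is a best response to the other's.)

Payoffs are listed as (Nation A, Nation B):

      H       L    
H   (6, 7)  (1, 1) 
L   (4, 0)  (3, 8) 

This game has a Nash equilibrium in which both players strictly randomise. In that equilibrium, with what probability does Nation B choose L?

Let q be the probability that Nation B plays H. In a completely mixed equilibrium, Nation A must be indifferent between H and L.
Nation A's expected payoff from H is 6q + (1−q); from L it is 4q + 3(1−q).
Setting these equal: 5q + 1 = q + 3, so q = 1/2.
Therefore Nation B plays L with probability 1 − 1/2 = 1/2.

1/2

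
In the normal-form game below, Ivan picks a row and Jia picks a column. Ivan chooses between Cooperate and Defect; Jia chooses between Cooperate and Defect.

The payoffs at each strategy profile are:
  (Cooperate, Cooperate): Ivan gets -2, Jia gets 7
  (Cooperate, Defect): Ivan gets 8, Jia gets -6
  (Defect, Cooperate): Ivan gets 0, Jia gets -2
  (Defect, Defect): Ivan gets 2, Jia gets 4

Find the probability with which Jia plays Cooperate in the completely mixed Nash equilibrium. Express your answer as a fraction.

3/4

Let y be the probability that Jia plays Cooperate. In a completely mixed equilibrium, Ivan must be indifferent between Cooperate and Defect.
Ivan's expected payoff from Cooperate is −2y + 8(1−y); from Defect it is 2(1−y).
Setting these equal: −10y + 8 = −2y + 2, so y = 3/4.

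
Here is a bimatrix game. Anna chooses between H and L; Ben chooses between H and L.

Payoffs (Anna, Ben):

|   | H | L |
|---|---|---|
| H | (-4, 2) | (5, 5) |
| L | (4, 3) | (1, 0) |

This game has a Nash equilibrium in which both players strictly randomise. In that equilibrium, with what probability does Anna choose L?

Let r be the probability that Anna plays H. In a completely mixed equilibrium, Ben must be indifferent between H and L.
Ben's expected payoff from H is 2r + 3(1−r); from L it is 5r.
Setting these equal: −r + 3 = 5r, so r = 1/2.
Therefore Anna plays L with probability 1 − 1/2 = 1/2.

1/2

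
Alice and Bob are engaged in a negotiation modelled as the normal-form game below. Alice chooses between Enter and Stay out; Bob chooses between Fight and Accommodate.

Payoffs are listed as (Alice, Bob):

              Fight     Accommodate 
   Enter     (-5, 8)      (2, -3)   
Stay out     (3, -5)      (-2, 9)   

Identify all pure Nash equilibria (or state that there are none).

(Enter, Fight): Alice prefers Stay out (3 > -5) — not an equilibrium.
(Enter, Accommodate): Bob prefers Fight (8 > -3) — not an equilibrium.
(Stay out, Fight): Bob prefers Accommodate (9 > -5) — not an equilibrium.
(Stay out, Accommodate): Alice prefers Enter (2 > -2) — not an equilibrium.

none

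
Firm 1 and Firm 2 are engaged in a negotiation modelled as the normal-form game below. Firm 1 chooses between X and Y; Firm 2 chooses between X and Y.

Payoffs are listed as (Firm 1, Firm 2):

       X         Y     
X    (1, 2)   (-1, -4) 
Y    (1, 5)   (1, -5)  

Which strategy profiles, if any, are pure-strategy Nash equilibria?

(X, X): Firm 1 gets 1 ≥ 1 from Y, and Firm 2 gets 2 ≥ -4 from Y — Nash equilibrium.
(X, Y): Firm 1 prefers Y (1 > -1); Firm 2 prefers X (2 > -4) — not an equilibrium.
(Y, X): Firm 1 gets 1 ≥ 1 from X, and Firm 2 gets 5 ≥ -5 from Y — Nash equilibrium.
(Y, Y): Firm 2 prefers X (5 > -5) — not an equilibrium.

(X, X) and (Y, X)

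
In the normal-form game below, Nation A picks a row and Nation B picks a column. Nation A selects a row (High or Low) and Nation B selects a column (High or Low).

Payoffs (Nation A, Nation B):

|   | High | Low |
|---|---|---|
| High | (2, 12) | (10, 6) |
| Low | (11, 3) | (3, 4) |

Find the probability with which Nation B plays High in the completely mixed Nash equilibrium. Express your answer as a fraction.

7/16

Let q be the probability that Nation B plays High. In a completely mixed equilibrium, Nation A must be indifferent between High and Low.
Nation A's expected payoff from High is 2q + 10(1−q); from Low it is 11q + 3(1−q).
Setting these equal: −8q + 10 = 8q + 3, so q = 7/16.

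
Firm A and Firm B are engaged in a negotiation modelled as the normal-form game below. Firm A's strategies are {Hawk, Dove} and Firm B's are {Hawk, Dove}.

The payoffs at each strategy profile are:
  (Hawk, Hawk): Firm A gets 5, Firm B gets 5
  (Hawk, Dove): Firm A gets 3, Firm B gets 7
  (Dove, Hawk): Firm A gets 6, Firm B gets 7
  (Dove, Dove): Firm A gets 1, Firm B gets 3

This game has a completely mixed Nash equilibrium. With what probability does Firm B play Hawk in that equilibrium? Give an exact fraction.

Let y be the probability that Firm B plays Hawk. In a completely mixed equilibrium, Firm A must be indifferent between Hawk and Dove.
Firm A's expected payoff from Hawk is 5y + 3(1−y); from Dove it is 6y + (1−y).
Setting these equal: 2y + 3 = 5y + 1, so y = 2/3.

2/3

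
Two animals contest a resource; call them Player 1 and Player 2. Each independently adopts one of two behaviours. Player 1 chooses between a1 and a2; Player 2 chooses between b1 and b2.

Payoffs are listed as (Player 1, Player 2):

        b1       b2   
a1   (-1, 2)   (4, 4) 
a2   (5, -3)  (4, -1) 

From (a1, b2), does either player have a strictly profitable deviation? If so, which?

Player 1 at (a1, b2) earns 4; deviating to a2 yields 4 — not better.
Player 2 earns 4; deviating to b1 yields 2 — not better.
Neither player can strictly improve; the profile is a Nash equilibrium.

Neither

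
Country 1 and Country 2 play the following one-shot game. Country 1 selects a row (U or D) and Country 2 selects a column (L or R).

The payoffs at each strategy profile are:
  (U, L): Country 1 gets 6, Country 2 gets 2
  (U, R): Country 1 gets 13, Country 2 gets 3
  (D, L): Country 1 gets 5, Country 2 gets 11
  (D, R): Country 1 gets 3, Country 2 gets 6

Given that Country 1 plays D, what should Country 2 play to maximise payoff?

L

Against D, Country 2 earns 11 from L and 6 from R.
So L is the best response.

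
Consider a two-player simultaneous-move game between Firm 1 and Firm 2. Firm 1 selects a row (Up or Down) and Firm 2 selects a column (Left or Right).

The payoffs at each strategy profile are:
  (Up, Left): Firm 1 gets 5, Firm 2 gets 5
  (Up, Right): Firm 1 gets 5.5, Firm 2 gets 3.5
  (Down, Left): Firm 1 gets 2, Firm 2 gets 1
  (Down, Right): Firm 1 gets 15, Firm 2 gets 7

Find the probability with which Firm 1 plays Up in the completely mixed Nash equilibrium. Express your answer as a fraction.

Let p be the probability that Firm 1 plays Up. In a completely mixed equilibrium, Firm 2 must be indifferent between Left and Right.
Firm 2's expected payoff from Left is 5p + (1−p); from Right it is 3.5p + 7(1−p).
Setting these equal: 4p + 1 = −3.5p + 7, so p = 4/5.

4/5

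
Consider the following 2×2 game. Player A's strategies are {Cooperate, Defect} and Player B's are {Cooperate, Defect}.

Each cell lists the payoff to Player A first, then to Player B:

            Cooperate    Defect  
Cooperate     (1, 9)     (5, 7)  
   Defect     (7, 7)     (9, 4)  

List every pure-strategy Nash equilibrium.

(Defect, Cooperate)

(Cooperate, Cooperate): Player A prefers Defect (7 > 1) — not an equilibrium.
(Cooperate, Defect): Player A prefers Defect (9 > 5); Player B prefers Cooperate (9 > 7) — not an equilibrium.
(Defect, Cooperate): Player A gets 7 ≥ 1 from Cooperate, and Player B gets 7 ≥ 4 from Defect — Nash equilibrium.
(Defect, Defect): Player B prefers Cooperate (7 > 4) — not an equilibrium.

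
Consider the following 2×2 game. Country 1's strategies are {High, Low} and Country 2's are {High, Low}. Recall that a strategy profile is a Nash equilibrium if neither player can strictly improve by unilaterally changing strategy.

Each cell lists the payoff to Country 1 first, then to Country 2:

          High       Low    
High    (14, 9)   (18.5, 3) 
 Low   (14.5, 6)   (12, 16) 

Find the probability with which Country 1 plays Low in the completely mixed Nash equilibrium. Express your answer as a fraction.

3/8

Let x be the probability that Country 1 plays High. In a completely mixed equilibrium, Country 2 must be indifferent between High and Low.
Country 2's expected payoff from High is 9x + 6(1−x); from Low it is 3x + 16(1−x).
Setting these equal: 3x + 6 = −13x + 16, so x = 5/8.
Therefore Country 1 plays Low with probability 1 − 5/8 = 3/8.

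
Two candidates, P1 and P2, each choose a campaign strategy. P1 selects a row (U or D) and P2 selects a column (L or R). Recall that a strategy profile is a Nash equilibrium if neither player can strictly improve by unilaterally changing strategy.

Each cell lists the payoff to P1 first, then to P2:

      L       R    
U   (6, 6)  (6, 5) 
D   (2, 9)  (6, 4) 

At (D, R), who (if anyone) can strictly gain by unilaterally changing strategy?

P2

P1 at (D, R) earns 6; deviating to U yields 6 — not better.
P2 earns 4; deviating to L yields 9 — a strict improvement.
Only P2 has a strictly profitable deviation.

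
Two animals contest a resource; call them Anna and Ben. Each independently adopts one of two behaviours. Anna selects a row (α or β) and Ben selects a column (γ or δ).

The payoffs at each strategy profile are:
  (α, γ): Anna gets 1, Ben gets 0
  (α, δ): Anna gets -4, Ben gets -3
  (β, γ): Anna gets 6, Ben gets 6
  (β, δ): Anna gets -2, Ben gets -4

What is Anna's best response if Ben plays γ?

β

Against γ, Anna earns 1 from α and 6 from β.
So β is the best response.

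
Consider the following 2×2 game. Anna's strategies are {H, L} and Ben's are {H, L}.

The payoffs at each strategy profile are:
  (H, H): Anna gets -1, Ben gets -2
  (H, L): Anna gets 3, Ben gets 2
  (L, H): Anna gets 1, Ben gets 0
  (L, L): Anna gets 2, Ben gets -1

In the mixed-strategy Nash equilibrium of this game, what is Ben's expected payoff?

First find p, the probability Anna plays H, from Ben's indifference between H and L: −2p = 2p − (1−p), giving p = 1/5.
Since Ben is indifferent in equilibrium, Ben's expected payoff equals the payoff from either column against (1/5, 4/5). Using H: −2(1/5) = -2/5.

-2/5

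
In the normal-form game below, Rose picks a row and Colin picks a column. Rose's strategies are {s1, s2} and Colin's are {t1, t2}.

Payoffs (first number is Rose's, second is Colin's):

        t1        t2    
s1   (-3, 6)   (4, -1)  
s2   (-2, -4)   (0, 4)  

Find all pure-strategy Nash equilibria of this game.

(s1, t1): Rose prefers s2 (-2 > -3) — not an equilibrium.
(s1, t2): Colin prefers t1 (6 > -1) — not an equilibrium.
(s2, t1): Colin prefers t2 (4 > -4) — not an equilibrium.
(s2, t2): Rose prefers s1 (4 > 0) — not an equilibrium.

none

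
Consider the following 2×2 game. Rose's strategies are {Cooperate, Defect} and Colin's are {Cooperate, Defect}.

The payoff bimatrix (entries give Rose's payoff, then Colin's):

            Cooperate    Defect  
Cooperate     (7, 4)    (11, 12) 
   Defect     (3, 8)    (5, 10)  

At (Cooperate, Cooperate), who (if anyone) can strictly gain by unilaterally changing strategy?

Colin

Rose at (Cooperate, Cooperate) earns 7; deviating to Defect yields 3 — not better.
Colin earns 4; deviating to Defect yields 12 — a strict improvement.
Only Colin has a strictly profitable deviation.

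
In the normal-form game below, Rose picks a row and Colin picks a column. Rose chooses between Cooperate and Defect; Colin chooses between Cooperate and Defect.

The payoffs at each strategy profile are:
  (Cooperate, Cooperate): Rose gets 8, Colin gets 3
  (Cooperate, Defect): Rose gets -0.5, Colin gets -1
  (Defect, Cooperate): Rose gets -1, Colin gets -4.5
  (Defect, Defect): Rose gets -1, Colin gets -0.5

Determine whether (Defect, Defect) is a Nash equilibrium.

At (Defect, Defect), Rose earns -1; switching to Cooperate would give -0.5, so Rose would deviate.
Colin earns -0.5; switching to Cooperate would give -4.5, so Colin has no profitable deviation.
Since at least one player can profitably deviate, this is not a Nash equilibrium.

No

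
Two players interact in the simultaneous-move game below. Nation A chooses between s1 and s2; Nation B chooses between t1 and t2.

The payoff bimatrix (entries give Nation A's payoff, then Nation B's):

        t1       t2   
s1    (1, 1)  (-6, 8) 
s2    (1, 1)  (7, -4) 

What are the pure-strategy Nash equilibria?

(s1, t1): Nation B prefers t2 (8 > 1) — not an equilibrium.
(s1, t2): Nation A prefers s2 (7 > -6) — not an equilibrium.
(s2, t1): Nation A gets 1 ≥ 1 from s1, and Nation B gets 1 ≥ -4 from t2 — Nash equilibrium.
(s2, t2): Nation B prefers t1 (1 > -4) — not an equilibrium.

(s2, t1)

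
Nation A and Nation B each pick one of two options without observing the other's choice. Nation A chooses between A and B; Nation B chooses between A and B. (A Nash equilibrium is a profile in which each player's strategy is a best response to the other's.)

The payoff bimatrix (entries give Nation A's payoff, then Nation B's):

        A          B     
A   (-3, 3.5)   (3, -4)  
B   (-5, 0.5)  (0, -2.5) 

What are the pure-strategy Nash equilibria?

(A, A)

(A, A): Nation A gets -3 ≥ -5 from B, and Nation B gets 3.5 ≥ -4 from B — Nash equilibrium.
(A, B): Nation B prefers A (3.5 > -4) — not an equilibrium.
(B, A): Nation A prefers A (-3 > -5) — not an equilibrium.
(B, B): Nation A prefers A (3 > 0); Nation B prefers A (0.5 > -2.5) — not an equilibrium.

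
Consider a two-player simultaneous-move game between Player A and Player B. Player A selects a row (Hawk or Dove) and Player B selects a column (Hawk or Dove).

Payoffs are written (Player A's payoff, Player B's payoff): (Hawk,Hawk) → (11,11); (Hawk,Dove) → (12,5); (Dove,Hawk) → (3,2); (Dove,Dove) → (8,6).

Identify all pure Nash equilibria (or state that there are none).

(Hawk, Hawk): Player A gets 11 ≥ 3 from Dove, and Player B gets 11 ≥ 5 from Dove — Nash equilibrium.
(Hawk, Dove): Player B prefers Hawk (11 > 5) — not an equilibrium.
(Dove, Hawk): Player A prefers Hawk (11 > 3); Player B prefers Dove (6 > 2) — not an equilibrium.
(Dove, Dove): Player A prefers Hawk (12 > 8) — not an equilibrium.

(Hawk, Hawk)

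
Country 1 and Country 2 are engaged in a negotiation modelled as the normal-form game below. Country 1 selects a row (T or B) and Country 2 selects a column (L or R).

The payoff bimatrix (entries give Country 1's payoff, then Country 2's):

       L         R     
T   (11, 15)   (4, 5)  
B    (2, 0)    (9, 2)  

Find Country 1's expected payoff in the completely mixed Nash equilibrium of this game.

13/2

First find q, the probability Country 2 plays L, from Country 1's indifference between T and B: 11q + 4(1−q) = 2q + 9(1−q), giving q = 5/14.
Since Country 1 is indifferent in equilibrium, Country 1's expected payoff equals the payoff from either row against (5/14, 9/14). Using T: 11(5/14) + 4(9/14) = 13/2.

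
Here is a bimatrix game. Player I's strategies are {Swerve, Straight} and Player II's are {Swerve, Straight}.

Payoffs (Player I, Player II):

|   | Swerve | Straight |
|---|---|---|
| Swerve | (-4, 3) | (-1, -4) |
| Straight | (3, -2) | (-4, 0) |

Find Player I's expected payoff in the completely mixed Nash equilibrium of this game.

First find q, the probability Player II plays Swerve, from Player I's indifference between Swerve and Straight: −4q − (1−q) = 3q − 4(1−q), giving q = 3/10.
Since Player I is indifferent in equilibrium, Player I's expected payoff equals the payoff from either row against (3/10, 7/10). Using Swerve: −4(3/10) − (7/10) = -19/10.

-19/10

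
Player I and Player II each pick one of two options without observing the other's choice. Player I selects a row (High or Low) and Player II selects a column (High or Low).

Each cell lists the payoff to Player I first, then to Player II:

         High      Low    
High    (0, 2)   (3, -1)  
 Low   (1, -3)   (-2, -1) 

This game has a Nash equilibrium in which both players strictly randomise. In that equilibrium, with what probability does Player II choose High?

Let c be the probability that Player II plays High. In a completely mixed equilibrium, Player I must be indifferent between High and Low.
Player I's expected payoff from High is 3(1−c); from Low it is c − 2(1−c).
Setting these equal: −3c + 3 = 3c − 2, so c = 5/6.

5/6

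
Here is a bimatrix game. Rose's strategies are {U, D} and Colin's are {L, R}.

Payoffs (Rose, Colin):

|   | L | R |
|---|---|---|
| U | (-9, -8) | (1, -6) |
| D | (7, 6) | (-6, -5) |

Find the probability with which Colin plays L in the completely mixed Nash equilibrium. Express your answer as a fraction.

Let y be the probability that Colin plays L. In a completely mixed equilibrium, Rose must be indifferent between U and D.
Rose's expected payoff from U is −9y + (1−y); from D it is 7y − 6(1−y).
Setting these equal: −10y + 1 = 13y − 6, so y = 7/23.

7/23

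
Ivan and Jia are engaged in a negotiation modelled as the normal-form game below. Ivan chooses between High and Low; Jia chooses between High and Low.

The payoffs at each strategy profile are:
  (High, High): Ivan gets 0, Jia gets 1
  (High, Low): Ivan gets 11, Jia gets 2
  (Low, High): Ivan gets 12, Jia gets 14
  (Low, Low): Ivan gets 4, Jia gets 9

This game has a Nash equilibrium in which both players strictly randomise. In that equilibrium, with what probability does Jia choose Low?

12/19

Let y be the probability that Jia plays High. In a completely mixed equilibrium, Ivan must be indifferent between High and Low.
Ivan's expected payoff from High is 11(1−y); from Low it is 12y + 4(1−y).
Setting these equal: −11y + 11 = 8y + 4, so y = 7/19.
Therefore Jia plays Low with probability 1 − 7/19 = 12/19.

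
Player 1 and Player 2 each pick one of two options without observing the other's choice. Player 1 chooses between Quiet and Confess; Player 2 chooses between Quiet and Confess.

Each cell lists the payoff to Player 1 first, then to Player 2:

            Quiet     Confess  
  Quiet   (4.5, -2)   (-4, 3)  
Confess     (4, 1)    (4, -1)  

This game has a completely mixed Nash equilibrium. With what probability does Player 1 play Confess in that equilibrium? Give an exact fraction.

5/7

Let p be the probability that Player 1 plays Quiet. In a completely mixed equilibrium, Player 2 must be indifferent between Quiet and Confess.
Player 2's expected payoff from Quiet is −2p + (1−p); from Confess it is 3p − (1−p).
Setting these equal: −3p + 1 = 4p − 1, so p = 2/7.
Therefore Player 1 plays Confess with probability 1 − 2/7 = 5/7.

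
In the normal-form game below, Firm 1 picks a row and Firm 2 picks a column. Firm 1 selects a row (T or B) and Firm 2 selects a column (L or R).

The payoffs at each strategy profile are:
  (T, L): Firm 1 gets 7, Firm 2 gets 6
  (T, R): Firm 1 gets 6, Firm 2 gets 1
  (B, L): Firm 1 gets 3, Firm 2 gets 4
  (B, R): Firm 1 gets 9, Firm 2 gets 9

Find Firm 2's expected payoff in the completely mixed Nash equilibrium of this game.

5

First find x, the probability Firm 1 plays T, from Firm 2's indifference between L and R: 6x + 4(1−x) = x + 9(1−x), giving x = 1/2.
Since Firm 2 is indifferent in equilibrium, Firm 2's expected payoff equals the payoff from either column against (1/2, 1/2). Using L: 6(1/2) + 4(1/2) = 5.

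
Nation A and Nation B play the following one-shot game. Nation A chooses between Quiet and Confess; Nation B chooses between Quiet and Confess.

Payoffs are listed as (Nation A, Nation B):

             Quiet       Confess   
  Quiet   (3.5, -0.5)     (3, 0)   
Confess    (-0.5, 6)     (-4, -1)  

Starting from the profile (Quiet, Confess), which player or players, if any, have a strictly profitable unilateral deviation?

Nation A at (Quiet, Confess) earns 3; deviating to Confess yields -4 — not better.
Nation B earns 0; deviating to Quiet yields -0.5 — not better.
Neither player can strictly improve; the profile is a Nash equilibrium.

Neither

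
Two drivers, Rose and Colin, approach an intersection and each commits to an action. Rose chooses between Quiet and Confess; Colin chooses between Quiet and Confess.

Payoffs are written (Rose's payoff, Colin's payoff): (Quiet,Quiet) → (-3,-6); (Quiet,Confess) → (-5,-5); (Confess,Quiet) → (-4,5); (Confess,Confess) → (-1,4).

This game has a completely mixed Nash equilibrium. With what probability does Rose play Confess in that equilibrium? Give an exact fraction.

1/2

Let p be the probability that Rose plays Quiet. In a completely mixed equilibrium, Colin must be indifferent between Quiet and Confess.
Colin's expected payoff from Quiet is −6p + 5(1−p); from Confess it is −5p + 4(1−p).
Setting these equal: −11p + 5 = −9p + 4, so p = 1/2.
Therefore Rose plays Confess with probability 1 − 1/2 = 1/2.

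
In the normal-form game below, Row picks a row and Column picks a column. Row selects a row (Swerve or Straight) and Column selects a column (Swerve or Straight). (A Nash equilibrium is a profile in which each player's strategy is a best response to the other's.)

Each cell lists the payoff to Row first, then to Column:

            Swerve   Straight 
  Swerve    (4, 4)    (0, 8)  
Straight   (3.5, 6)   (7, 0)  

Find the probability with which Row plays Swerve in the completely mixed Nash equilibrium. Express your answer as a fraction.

Let r be the probability that Row plays Swerve. In a completely mixed equilibrium, Column must be indifferent between Swerve and Straight.
Column's expected payoff from Swerve is 4r + 6(1−r); from Straight it is 8r.
Setting these equal: −2r + 6 = 8r, so r = 3/5.

3/5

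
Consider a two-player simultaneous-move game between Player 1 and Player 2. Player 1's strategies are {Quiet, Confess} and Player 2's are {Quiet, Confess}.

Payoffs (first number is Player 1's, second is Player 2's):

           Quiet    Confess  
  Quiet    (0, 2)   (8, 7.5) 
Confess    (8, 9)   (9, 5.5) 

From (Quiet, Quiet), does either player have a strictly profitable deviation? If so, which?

Both

Player 1 at (Quiet, Quiet) earns 0; deviating to Confess yields 8 — a strict improvement.
Player 2 earns 2; deviating to Confess yields 7.5 — a strict improvement.
Both Player 1 and Player 2 have strictly profitable deviations.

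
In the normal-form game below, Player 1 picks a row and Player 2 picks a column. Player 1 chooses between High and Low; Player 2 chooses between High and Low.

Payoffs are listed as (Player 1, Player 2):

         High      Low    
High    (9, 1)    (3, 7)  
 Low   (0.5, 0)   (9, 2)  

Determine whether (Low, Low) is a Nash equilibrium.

At (Low, Low), Player 1 earns 9; switching to High would give 3, so Player 1 has no profitable deviation.
Player 2 earns 2; switching to High would give 0, so Player 2 has no profitable deviation.
Neither player can gain by a unilateral deviation, so this profile is a Nash equilibrium.

Yes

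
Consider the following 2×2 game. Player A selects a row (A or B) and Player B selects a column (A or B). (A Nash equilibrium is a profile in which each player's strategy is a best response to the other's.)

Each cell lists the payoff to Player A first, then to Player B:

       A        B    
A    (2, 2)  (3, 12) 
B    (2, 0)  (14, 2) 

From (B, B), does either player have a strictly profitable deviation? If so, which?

Neither

Player A at (B, B) earns 14; deviating to A yields 3 — not better.
Player B earns 2; deviating to A yields 0 — not better.
Neither player can strictly improve; the profile is a Nash equilibrium.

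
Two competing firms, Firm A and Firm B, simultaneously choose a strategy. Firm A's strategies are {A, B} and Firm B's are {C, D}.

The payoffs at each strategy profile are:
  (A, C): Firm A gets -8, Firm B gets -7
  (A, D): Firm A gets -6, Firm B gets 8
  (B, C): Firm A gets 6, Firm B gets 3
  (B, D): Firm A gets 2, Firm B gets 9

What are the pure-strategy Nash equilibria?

(B, D)

(A, C): Firm A prefers B (6 > -8); Firm B prefers D (8 > -7) — not an equilibrium.
(A, D): Firm A prefers B (2 > -6) — not an equilibrium.
(B, C): Firm B prefers D (9 > 3) — not an equilibrium.
(B, D): Firm A gets 2 ≥ -6 from A, and Firm B gets 9 ≥ 3 from C — Nash equilibrium.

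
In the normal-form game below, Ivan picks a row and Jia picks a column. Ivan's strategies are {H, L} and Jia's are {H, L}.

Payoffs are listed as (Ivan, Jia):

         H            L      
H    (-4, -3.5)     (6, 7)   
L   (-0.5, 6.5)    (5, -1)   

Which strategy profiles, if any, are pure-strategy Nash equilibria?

(H, L) and (L, H)

(H, H): Ivan prefers L (-0.5 > -4); Jia prefers L (7 > -3.5) — not an equilibrium.
(H, L): Ivan gets 6 ≥ 5 from L, and Jia gets 7 ≥ -3.5 from H — Nash equilibrium.
(L, H): Ivan gets -0.5 ≥ -4 from H, and Jia gets 6.5 ≥ -1 from L — Nash equilibrium.
(L, L): Ivan prefers H (6 > 5); Jia prefers H (6.5 > -1) — not an equilibrium.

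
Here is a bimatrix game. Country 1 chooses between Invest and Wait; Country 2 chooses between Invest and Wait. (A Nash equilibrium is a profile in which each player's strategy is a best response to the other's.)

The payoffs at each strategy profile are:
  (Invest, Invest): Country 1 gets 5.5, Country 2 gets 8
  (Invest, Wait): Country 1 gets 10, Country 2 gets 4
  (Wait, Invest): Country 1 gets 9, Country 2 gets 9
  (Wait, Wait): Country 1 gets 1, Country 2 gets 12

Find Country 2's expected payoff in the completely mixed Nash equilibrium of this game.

60/7

First find x, the probability Country 1 plays Invest, from Country 2's indifference between Invest and Wait: 8x + 9(1−x) = 4x + 12(1−x), giving x = 3/7.
Since Country 2 is indifferent in equilibrium, Country 2's expected payoff equals the payoff from either column against (3/7, 4/7). Using Invest: 8(3/7) + 9(4/7) = 60/7.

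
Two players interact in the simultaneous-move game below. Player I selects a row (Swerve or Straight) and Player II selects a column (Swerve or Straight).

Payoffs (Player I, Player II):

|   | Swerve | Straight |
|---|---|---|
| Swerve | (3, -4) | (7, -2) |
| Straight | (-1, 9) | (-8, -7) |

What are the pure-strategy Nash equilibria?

(Swerve, Swerve): Player II prefers Straight (-2 > -4) — not an equilibrium.
(Swerve, Straight): Player I gets 7 ≥ -8 from Straight, and Player II gets -2 ≥ -4 from Swerve — Nash equilibrium.
(Straight, Swerve): Player I prefers Swerve (3 > -1) — not an equilibrium.
(Straight, Straight): Player I prefers Swerve (7 > -8); Player II prefers Swerve (9 > -7) — not an equilibrium.

(Swerve, Straight)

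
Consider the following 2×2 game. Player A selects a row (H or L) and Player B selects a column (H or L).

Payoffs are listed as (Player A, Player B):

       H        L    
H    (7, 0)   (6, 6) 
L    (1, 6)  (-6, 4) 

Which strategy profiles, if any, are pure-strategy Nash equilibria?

(H, L)

(H, H): Player B prefers L (6 > 0) — not an equilibrium.
(H, L): Player A gets 6 ≥ -6 from L, and Player B gets 6 ≥ 0 from H — Nash equilibrium.
(L, H): Player A prefers H (7 > 1) — not an equilibrium.
(L, L): Player A prefers H (6 > -6); Player B prefers H (6 > 4) — not an equilibrium.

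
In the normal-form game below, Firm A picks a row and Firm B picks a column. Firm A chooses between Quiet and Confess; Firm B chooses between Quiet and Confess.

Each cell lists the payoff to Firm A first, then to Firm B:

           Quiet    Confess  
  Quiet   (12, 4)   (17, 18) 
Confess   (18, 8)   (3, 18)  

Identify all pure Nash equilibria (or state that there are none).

(Quiet, Confess)

(Quiet, Quiet): Firm A prefers Confess (18 > 12); Firm B prefers Confess (18 > 4) — not an equilibrium.
(Quiet, Confess): Firm A gets 17 ≥ 3 from Confess, and Firm B gets 18 ≥ 4 from Quiet — Nash equilibrium.
(Confess, Quiet): Firm B prefers Confess (18 > 8) — not an equilibrium.
(Confess, Confess): Firm A prefers Quiet (17 > 3) — not an equilibrium.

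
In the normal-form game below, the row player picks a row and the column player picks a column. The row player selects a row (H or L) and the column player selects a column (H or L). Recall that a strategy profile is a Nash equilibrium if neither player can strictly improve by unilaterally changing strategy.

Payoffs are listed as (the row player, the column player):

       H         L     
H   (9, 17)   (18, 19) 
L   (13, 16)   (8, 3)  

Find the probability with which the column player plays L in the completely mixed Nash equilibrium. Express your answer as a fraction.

Let q be the probability that the column player plays H. In a completely mixed equilibrium, the row player must be indifferent between H and L.
The row player's expected payoff from H is 9q + 18(1−q); from L it is 13q + 8(1−q).
Setting these equal: −9q + 18 = 5q + 8, so q = 5/7.
Therefore the column player plays L with probability 1 − 5/7 = 2/7.

2/7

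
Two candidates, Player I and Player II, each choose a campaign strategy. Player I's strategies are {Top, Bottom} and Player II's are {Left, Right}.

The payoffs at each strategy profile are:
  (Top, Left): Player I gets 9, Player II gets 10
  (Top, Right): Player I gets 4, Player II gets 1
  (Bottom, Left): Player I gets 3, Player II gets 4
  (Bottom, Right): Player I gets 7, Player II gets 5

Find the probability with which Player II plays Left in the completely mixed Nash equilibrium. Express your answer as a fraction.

Let c be the probability that Player II plays Left. In a completely mixed equilibrium, Player I must be indifferent between Top and Bottom.
Player I's expected payoff from Top is 9c + 4(1−c); from Bottom it is 3c + 7(1−c).
Setting these equal: 5c + 4 = −4c + 7, so c = 1/3.

1/3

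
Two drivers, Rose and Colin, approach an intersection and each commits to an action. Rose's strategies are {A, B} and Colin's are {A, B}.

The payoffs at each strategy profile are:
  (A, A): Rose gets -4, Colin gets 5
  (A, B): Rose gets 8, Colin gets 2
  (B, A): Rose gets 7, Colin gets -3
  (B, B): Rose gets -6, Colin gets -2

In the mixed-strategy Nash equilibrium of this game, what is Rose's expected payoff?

32/25

First find y, the probability Colin plays A, from Rose's indifference between A and B: −4y + 8(1−y) = 7y − 6(1−y), giving y = 14/25.
Since Rose is indifferent in equilibrium, Rose's expected payoff equals the payoff from either row against (14/25, 11/25). Using A: −4(14/25) + 8(11/25) = 32/25.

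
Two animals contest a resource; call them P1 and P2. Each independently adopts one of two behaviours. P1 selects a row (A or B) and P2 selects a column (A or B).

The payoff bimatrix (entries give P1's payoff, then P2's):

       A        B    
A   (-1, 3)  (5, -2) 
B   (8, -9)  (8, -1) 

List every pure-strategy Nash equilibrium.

(A, A): P1 prefers B (8 > -1) — not an equilibrium.
(A, B): P1 prefers B (8 > 5); P2 prefers A (3 > -2) — not an equilibrium.
(B, A): P2 prefers B (-1 > -9) — not an equilibrium.
(B, B): P1 gets 8 ≥ 5 from A, and P2 gets -1 ≥ -9 from A — Nash equilibrium.

(B, B)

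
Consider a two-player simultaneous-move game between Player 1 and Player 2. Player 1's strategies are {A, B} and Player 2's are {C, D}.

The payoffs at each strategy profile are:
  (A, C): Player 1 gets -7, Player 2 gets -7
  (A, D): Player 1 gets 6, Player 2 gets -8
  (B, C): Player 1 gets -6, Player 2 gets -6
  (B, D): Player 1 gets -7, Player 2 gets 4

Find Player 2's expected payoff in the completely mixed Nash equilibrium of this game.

First find p, the probability Player 1 plays A, from Player 2's indifference between C and D: −7p − 6(1−p) = −8p + 4(1−p), giving p = 10/11.
Since Player 2 is indifferent in equilibrium, Player 2's expected payoff equals the payoff from either column against (10/11, 1/11). Using C: −7(10/11) − 6(1/11) = -76/11.

-76/11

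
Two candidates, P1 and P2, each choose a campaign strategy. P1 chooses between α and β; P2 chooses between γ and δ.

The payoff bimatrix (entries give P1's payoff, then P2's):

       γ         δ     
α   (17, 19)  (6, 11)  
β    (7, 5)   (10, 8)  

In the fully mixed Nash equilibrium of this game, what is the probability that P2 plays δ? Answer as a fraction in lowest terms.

5/7

Let y be the probability that P2 plays γ. In a completely mixed equilibrium, P1 must be indifferent between α and β.
P1's expected payoff from α is 17y + 6(1−y); from β it is 7y + 10(1−y).
Setting these equal: 11y + 6 = −3y + 10, so y = 2/7.
Therefore P2 plays δ with probability 1 − 2/7 = 5/7.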